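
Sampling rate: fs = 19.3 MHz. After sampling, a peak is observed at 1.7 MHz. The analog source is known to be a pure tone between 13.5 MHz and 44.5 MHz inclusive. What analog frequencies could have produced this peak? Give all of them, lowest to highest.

17.6 MHz, 21 MHz, 36.9 MHz, 40.3 MHz

Frequencies that alias to 1.7 MHz are k·fs ± 1.7 MHz for integer k ≥ 0.
k=0: 1.7 MHz.
k=1: 17.6 MHz, 21 MHz.
k=2: 36.9 MHz, 40.3 MHz.
k=3: 56.2 MHz, 59.6 MHz.
Within [13.5 MHz, 44.5 MHz]: 17.6 MHz, 21 MHz, 36.9 MHz, 40.3 MHz.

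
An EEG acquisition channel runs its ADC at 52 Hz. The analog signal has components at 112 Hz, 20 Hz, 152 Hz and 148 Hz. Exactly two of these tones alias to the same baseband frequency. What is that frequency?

fs/2 = 26 Hz.
112 Hz mod fs = 8 Hz.
8 Hz ≤ fs/2 = 26 Hz, appears at 8 Hz.
20 Hz ≤ fs/2 = 26 Hz, passes unchanged.
152 Hz mod fs = 48 Hz.
48 Hz > fs/2 = 26 Hz, folds to fs − 48 Hz = 4 Hz.
148 Hz mod fs = 44 Hz.
44 Hz > fs/2 = 26 Hz, folds to fs − 44 Hz = 8 Hz.
112 Hz and 148 Hz both map to 8 Hz.

8 Hz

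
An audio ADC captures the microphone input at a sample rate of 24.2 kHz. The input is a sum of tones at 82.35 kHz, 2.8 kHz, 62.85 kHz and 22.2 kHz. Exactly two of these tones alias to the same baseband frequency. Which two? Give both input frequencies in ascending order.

62.85 kHz, 82.35 kHz

fs/2 = 12.1 kHz.
82.35 kHz mod fs = 9.75 kHz.
9.75 kHz ≤ fs/2 = 12.1 kHz, appears at 9.75 kHz.
2.8 kHz ≤ fs/2 = 12.1 kHz, passes unchanged.
62.85 kHz mod fs = 14.45 kHz.
14.45 kHz > fs/2 = 12.1 kHz, folds to fs − 14.45 kHz = 9.75 kHz.
22.2 kHz > fs/2 = 12.1 kHz, folds to fs − 22.2 kHz = 2 kHz.
62.85 kHz and 82.35 kHz both map to 9.75 kHz.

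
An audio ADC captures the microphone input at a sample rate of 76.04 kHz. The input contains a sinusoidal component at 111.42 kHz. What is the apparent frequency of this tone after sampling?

35.38 kHz

111.42 kHz mod fs = 35.38 kHz.
35.38 kHz ≤ fs/2 = 38.02 kHz, appears at 35.38 kHz.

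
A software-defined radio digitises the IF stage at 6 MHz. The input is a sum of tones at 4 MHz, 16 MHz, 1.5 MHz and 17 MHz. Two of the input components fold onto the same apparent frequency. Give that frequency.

2 MHz

fs/2 = 3 MHz.
4 MHz > fs/2 = 3 MHz, folds to fs − 4 MHz = 2 MHz.
16 MHz mod fs = 4 MHz.
4 MHz > fs/2 = 3 MHz, folds to fs − 4 MHz = 2 MHz.
1.5 MHz ≤ fs/2 = 3 MHz, passes unchanged.
17 MHz mod fs = 5 MHz.
5 MHz > fs/2 = 3 MHz, folds to fs − 5 MHz = 1 MHz.
4 MHz and 16 MHz both map to 2 MHz.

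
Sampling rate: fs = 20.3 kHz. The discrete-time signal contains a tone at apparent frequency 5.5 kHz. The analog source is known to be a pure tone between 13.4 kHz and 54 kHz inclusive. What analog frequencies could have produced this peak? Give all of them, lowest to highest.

Frequencies that alias to 5.5 kHz are k·fs ± 5.5 kHz for integer k ≥ 0.
k=0: 5.5 kHz.
k=1: 14.8 kHz, 25.8 kHz.
k=2: 35.1 kHz, 46.1 kHz.
k=3: 55.4 kHz, 66.4 kHz.
Within [13.4 kHz, 54 kHz]: 14.8 kHz, 25.8 kHz, 35.1 kHz, 46.1 kHz.

14.8 kHz, 25.8 kHz, 35.1 kHz, 46.1 kHz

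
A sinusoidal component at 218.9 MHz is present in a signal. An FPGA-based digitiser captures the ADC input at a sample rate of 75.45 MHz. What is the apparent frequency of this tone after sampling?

7.45 MHz

218.9 MHz mod fs = 68 MHz.
68 MHz > fs/2 = 37.725 MHz, folds to fs − 68 MHz = 7.45 MHz.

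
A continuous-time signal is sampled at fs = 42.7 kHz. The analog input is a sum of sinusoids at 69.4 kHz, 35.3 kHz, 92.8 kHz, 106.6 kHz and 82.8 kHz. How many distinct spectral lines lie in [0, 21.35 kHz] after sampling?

4

fs/2 = 21.35 kHz.
69.4 kHz mod fs = 26.7 kHz.
26.7 kHz > fs/2 = 21.35 kHz, folds to fs − 26.7 kHz = 16 kHz.
35.3 kHz > fs/2 = 21.35 kHz, folds to fs − 35.3 kHz = 7.4 kHz.
92.8 kHz mod fs = 7.4 kHz.
7.4 kHz ≤ fs/2 = 21.35 kHz, appears at 7.4 kHz.
106.6 kHz mod fs = 21.2 kHz.
21.2 kHz ≤ fs/2 = 21.35 kHz, appears at 21.2 kHz.
82.8 kHz mod fs = 40.1 kHz.
40.1 kHz > fs/2 = 21.35 kHz, folds to fs − 40.1 kHz = 2.6 kHz.
Distinct values: {2.6 kHz, 7.4 kHz, 16 kHz, 21.2 kHz} → 4.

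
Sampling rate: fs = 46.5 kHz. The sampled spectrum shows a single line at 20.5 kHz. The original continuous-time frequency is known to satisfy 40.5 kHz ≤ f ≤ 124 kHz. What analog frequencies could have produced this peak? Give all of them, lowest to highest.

67 kHz, 72.5 kHz, 113.5 kHz, 119 kHz

Frequencies that alias to 20.5 kHz are k·fs ± 20.5 kHz for integer k ≥ 0.
k=0: 20.5 kHz.
k=1: 26 kHz, 67 kHz.
k=2: 72.5 kHz, 113.5 kHz.
k=3: 119 kHz, 160 kHz.
k=4: 165.5 kHz, 206.5 kHz.
Within [40.5 kHz, 124 kHz]: 67 kHz, 72.5 kHz, 113.5 kHz, 119 kHz.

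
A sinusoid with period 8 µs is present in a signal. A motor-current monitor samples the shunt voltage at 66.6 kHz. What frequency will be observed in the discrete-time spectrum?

T = 8 µs → f = 1/T = 125 kHz.
125 kHz mod fs = 58.4 kHz.
58.4 kHz > fs/2 = 33.3 kHz, folds to fs − 58.4 kHz = 8.2 kHz.

8.2 kHz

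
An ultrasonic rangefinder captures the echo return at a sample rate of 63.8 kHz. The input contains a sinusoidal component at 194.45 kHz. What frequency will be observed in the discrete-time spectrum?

194.45 kHz mod fs = 3.05 kHz.
3.05 kHz ≤ fs/2 = 31.9 kHz, appears at 3.05 kHz.

3.05 kHz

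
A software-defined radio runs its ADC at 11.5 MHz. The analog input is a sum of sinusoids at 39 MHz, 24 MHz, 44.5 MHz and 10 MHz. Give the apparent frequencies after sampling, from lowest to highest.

1 MHz, 1.5 MHz, 4.5 MHz

fs/2 = 5.75 MHz.
39 MHz mod fs = 4.5 MHz.
4.5 MHz ≤ fs/2 = 5.75 MHz, appears at 4.5 MHz.
24 MHz mod fs = 1 MHz.
1 MHz ≤ fs/2 = 5.75 MHz, appears at 1 MHz.
44.5 MHz mod fs = 10 MHz.
10 MHz > fs/2 = 5.75 MHz, folds to fs − 10 MHz = 1.5 MHz.
10 MHz > fs/2 = 5.75 MHz, folds to fs − 10 MHz = 1.5 MHz.
Distinct values: {1 MHz, 1.5 MHz, 4.5 MHz}.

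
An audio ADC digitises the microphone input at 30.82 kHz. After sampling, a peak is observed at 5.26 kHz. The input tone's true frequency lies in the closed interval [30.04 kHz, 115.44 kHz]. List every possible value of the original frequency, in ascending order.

36.08 kHz, 56.38 kHz, 66.9 kHz, 87.2 kHz, 97.72 kHz

Frequencies that alias to 5.26 kHz are k·fs ± 5.26 kHz for integer k ≥ 0.
k=0: 5.26 kHz.
k=1: 25.56 kHz, 36.08 kHz.
k=2: 56.38 kHz, 66.9 kHz.
k=3: 87.2 kHz, 97.72 kHz.
k=4: 118.02 kHz, 128.54 kHz.
Within [30.04 kHz, 115.44 kHz]: 36.08 kHz, 56.38 kHz, 66.9 kHz, 87.2 kHz, 97.72 kHz.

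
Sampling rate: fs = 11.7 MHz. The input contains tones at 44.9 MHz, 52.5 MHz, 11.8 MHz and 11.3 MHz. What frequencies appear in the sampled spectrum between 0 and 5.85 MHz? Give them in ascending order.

fs/2 = 5.85 MHz.
44.9 MHz mod fs = 9.8 MHz.
9.8 MHz > fs/2 = 5.85 MHz, folds to fs − 9.8 MHz = 1.9 MHz.
52.5 MHz mod fs = 5.7 MHz.
5.7 MHz ≤ fs/2 = 5.85 MHz, appears at 5.7 MHz.
11.8 MHz mod fs = 0.1 MHz.
0.1 MHz ≤ fs/2 = 5.85 MHz, appears at 0.1 MHz.
11.3 MHz > fs/2 = 5.85 MHz, folds to fs − 11.3 MHz = 0.4 MHz.
Distinct values: {0.1 MHz, 0.4 MHz, 1.9 MHz, 5.7 MHz}.

0.1 MHz, 0.4 MHz, 1.9 MHz, 5.7 MHz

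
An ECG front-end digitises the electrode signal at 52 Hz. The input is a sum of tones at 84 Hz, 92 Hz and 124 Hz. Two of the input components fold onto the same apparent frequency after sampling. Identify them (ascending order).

84 Hz, 124 Hz

fs/2 = 26 Hz.
84 Hz mod fs = 32 Hz.
32 Hz > fs/2 = 26 Hz, folds to fs − 32 Hz = 20 Hz.
92 Hz mod fs = 40 Hz.
40 Hz > fs/2 = 26 Hz, folds to fs − 40 Hz = 12 Hz.
124 Hz mod fs = 20 Hz.
20 Hz ≤ fs/2 = 26 Hz, appears at 20 Hz.
84 Hz and 124 Hz both map to 20 Hz.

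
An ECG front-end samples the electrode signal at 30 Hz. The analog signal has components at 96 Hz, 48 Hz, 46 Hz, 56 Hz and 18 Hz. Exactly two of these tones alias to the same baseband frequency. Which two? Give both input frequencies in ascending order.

18 Hz, 48 Hz

fs/2 = 15 Hz.
96 Hz mod fs = 6 Hz.
6 Hz ≤ fs/2 = 15 Hz, appears at 6 Hz.
48 Hz mod fs = 18 Hz.
18 Hz > fs/2 = 15 Hz, folds to fs − 18 Hz = 12 Hz.
46 Hz mod fs = 16 Hz.
16 Hz > fs/2 = 15 Hz, folds to fs − 16 Hz = 14 Hz.
56 Hz mod fs = 26 Hz.
26 Hz > fs/2 = 15 Hz, folds to fs − 26 Hz = 4 Hz.
18 Hz > fs/2 = 15 Hz, folds to fs − 18 Hz = 12 Hz.
18 Hz and 48 Hz both map to 12 Hz.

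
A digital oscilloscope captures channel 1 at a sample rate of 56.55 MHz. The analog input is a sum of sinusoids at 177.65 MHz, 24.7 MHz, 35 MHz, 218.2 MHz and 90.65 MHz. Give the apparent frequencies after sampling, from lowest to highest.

fs/2 = 28.275 MHz.
177.65 MHz mod fs = 8 MHz.
8 MHz ≤ fs/2 = 28.275 MHz, appears at 8 MHz.
24.7 MHz ≤ fs/2 = 28.275 MHz, passes unchanged.
35 MHz > fs/2 = 28.275 MHz, folds to fs − 35 MHz = 21.55 MHz.
218.2 MHz mod fs = 48.55 MHz.
48.55 MHz > fs/2 = 28.275 MHz, folds to fs − 48.55 MHz = 8 MHz.
90.65 MHz mod fs = 34.1 MHz.
34.1 MHz > fs/2 = 28.275 MHz, folds to fs − 34.1 MHz = 22.45 MHz.
Distinct values: {8 MHz, 21.55 MHz, 22.45 MHz, 24.7 MHz}.

8 MHz, 21.55 MHz, 22.45 MHz, 24.7 MHz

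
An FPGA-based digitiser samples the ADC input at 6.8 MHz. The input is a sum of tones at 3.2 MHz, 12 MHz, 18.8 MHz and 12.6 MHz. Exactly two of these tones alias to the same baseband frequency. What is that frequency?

1.6 MHz

fs/2 = 3.4 MHz.
3.2 MHz ≤ fs/2 = 3.4 MHz, passes unchanged.
12 MHz mod fs = 5.2 MHz.
5.2 MHz > fs/2 = 3.4 MHz, folds to fs − 5.2 MHz = 1.6 MHz.
18.8 MHz mod fs = 5.2 MHz.
5.2 MHz > fs/2 = 3.4 MHz, folds to fs − 5.2 MHz = 1.6 MHz.
12.6 MHz mod fs = 5.8 MHz.
5.8 MHz > fs/2 = 3.4 MHz, folds to fs − 5.8 MHz = 1 MHz.
12 MHz and 18.8 MHz both map to 1.6 MHz.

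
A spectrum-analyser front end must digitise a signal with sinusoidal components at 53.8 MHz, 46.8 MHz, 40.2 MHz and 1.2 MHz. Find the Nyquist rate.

107.6 MHz

Highest-frequency component: 53.8 MHz.
Nyquist rate = 2 × 53.8 MHz = 107.6 MHz.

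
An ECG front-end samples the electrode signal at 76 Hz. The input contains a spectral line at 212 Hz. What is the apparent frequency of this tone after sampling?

212 Hz mod fs = 60 Hz.
60 Hz > fs/2 = 38 Hz, folds to fs − 60 Hz = 16 Hz.

16 Hz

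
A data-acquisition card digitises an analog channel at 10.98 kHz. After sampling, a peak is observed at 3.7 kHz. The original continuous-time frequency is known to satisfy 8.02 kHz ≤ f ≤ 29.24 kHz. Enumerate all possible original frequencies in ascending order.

Frequencies that alias to 3.7 kHz are k·fs ± 3.7 kHz for integer k ≥ 0.
k=0: 3.7 kHz.
k=1: 7.28 kHz, 14.68 kHz.
k=2: 18.26 kHz, 25.66 kHz.
k=3: 29.24 kHz, 36.64 kHz.
k=4: 40.22 kHz, 47.62 kHz.
Within [8.02 kHz, 29.24 kHz]: 14.68 kHz, 18.26 kHz, 25.66 kHz, 29.24 kHz.

14.68 kHz, 18.26 kHz, 25.66 kHz, 29.24 kHz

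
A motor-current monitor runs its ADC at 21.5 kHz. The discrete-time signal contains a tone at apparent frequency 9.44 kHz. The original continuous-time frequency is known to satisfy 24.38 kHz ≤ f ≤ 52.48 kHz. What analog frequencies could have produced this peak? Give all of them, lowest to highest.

30.94 kHz, 33.56 kHz, 52.44 kHz

Frequencies that alias to 9.44 kHz are k·fs ± 9.44 kHz for integer k ≥ 0.
k=0: 9.44 kHz.
k=1: 12.06 kHz, 30.94 kHz.
k=2: 33.56 kHz, 52.44 kHz.
k=3: 55.06 kHz, 73.94 kHz.
Within [24.38 kHz, 52.48 kHz]: 30.94 kHz, 33.56 kHz, 52.44 kHz.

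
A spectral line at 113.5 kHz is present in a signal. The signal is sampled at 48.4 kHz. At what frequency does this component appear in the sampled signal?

113.5 kHz mod fs = 16.7 kHz.
16.7 kHz ≤ fs/2 = 24.2 kHz, appears at 16.7 kHz.

16.7 kHz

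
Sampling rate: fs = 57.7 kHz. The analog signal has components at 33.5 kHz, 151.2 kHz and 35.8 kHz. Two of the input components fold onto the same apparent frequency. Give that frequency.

fs/2 = 28.85 kHz.
33.5 kHz > fs/2 = 28.85 kHz, folds to fs − 33.5 kHz = 24.2 kHz.
151.2 kHz mod fs = 35.8 kHz.
35.8 kHz > fs/2 = 28.85 kHz, folds to fs − 35.8 kHz = 21.9 kHz.
35.8 kHz > fs/2 = 28.85 kHz, folds to fs − 35.8 kHz = 21.9 kHz.
35.8 kHz and 151.2 kHz both map to 21.9 kHz.

21.9 kHz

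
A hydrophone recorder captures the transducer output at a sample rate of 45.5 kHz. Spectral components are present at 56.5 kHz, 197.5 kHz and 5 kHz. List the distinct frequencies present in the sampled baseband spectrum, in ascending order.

5 kHz, 11 kHz, 15.5 kHz

fs/2 = 22.75 kHz.
56.5 kHz mod fs = 11 kHz.
11 kHz ≤ fs/2 = 22.75 kHz, appears at 11 kHz.
197.5 kHz mod fs = 15.5 kHz.
15.5 kHz ≤ fs/2 = 22.75 kHz, appears at 15.5 kHz.
5 kHz ≤ fs/2 = 22.75 kHz, passes unchanged.
Distinct values: {5 kHz, 11 kHz, 15.5 kHz}.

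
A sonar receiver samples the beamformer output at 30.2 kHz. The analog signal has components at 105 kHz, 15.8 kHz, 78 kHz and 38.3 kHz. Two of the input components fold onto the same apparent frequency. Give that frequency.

14.4 kHz

fs/2 = 15.1 kHz.
105 kHz mod fs = 14.4 kHz.
14.4 kHz ≤ fs/2 = 15.1 kHz, appears at 14.4 kHz.
15.8 kHz > fs/2 = 15.1 kHz, folds to fs − 15.8 kHz = 14.4 kHz.
78 kHz mod fs = 17.6 kHz.
17.6 kHz > fs/2 = 15.1 kHz, folds to fs − 17.6 kHz = 12.6 kHz.
38.3 kHz mod fs = 8.1 kHz.
8.1 kHz ≤ fs/2 = 15.1 kHz, appears at 8.1 kHz.
15.8 kHz and 105 kHz both map to 14.4 kHz.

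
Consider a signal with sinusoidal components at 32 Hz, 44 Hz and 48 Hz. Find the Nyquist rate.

Highest-frequency component: 48 Hz.
Nyquist rate = 2 × 48 Hz = 96 Hz.

96 Hz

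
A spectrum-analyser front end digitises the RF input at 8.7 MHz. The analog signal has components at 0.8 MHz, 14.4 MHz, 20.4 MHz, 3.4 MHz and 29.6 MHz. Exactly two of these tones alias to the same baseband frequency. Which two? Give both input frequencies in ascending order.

14.4 MHz, 20.4 MHz

fs/2 = 4.35 MHz.
0.8 MHz ≤ fs/2 = 4.35 MHz, passes unchanged.
14.4 MHz mod fs = 5.7 MHz.
5.7 MHz > fs/2 = 4.35 MHz, folds to fs − 5.7 MHz = 3 MHz.
20.4 MHz mod fs = 3 MHz.
3 MHz ≤ fs/2 = 4.35 MHz, appears at 3 MHz.
3.4 MHz ≤ fs/2 = 4.35 MHz, passes unchanged.
29.6 MHz mod fs = 3.5 MHz.
3.5 MHz ≤ fs/2 = 4.35 MHz, appears at 3.5 MHz.
14.4 MHz and 20.4 MHz both map to 3 MHz.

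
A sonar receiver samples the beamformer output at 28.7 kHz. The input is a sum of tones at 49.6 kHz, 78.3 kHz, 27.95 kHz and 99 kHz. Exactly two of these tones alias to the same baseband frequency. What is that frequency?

7.8 kHz

fs/2 = 14.35 kHz.
49.6 kHz mod fs = 20.9 kHz.
20.9 kHz > fs/2 = 14.35 kHz, folds to fs − 20.9 kHz = 7.8 kHz.
78.3 kHz mod fs = 20.9 kHz.
20.9 kHz > fs/2 = 14.35 kHz, folds to fs − 20.9 kHz = 7.8 kHz.
27.95 kHz > fs/2 = 14.35 kHz, folds to fs − 27.95 kHz = 0.75 kHz.
99 kHz mod fs = 12.9 kHz.
12.9 kHz ≤ fs/2 = 14.35 kHz, appears at 12.9 kHz.
49.6 kHz and 78.3 kHz both map to 7.8 kHz.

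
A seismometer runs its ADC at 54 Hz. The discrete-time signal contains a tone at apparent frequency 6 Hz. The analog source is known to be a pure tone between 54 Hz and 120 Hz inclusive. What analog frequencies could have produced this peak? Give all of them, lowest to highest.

60 Hz, 102 Hz, 114 Hz

Frequencies that alias to 6 Hz are k·fs ± 6 Hz for integer k ≥ 0.
k=0: 6 Hz.
k=1: 48 Hz, 60 Hz.
k=2: 102 Hz, 114 Hz.
k=3: 156 Hz, 168 Hz.
Within [54 Hz, 120 Hz]: 60 Hz, 102 Hz, 114 Hz.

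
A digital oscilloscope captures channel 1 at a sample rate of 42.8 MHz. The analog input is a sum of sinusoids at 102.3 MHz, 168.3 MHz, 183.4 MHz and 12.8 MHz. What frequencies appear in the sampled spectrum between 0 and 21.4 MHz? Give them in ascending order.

2.9 MHz, 12.2 MHz, 12.8 MHz, 16.7 MHz

fs/2 = 21.4 MHz.
102.3 MHz mod fs = 16.7 MHz.
16.7 MHz ≤ fs/2 = 21.4 MHz, appears at 16.7 MHz.
168.3 MHz mod fs = 39.9 MHz.
39.9 MHz > fs/2 = 21.4 MHz, folds to fs − 39.9 MHz = 2.9 MHz.
183.4 MHz mod fs = 12.2 MHz.
12.2 MHz ≤ fs/2 = 21.4 MHz, appears at 12.2 MHz.
12.8 MHz ≤ fs/2 = 21.4 MHz, passes unchanged.
Distinct values: {2.9 MHz, 12.2 MHz, 12.8 MHz, 16.7 MHz}.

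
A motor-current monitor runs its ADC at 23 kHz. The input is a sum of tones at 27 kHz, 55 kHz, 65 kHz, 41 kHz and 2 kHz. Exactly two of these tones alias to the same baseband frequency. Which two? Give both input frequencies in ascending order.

fs/2 = 11.5 kHz.
27 kHz mod fs = 4 kHz.
4 kHz ≤ fs/2 = 11.5 kHz, appears at 4 kHz.
55 kHz mod fs = 9 kHz.
9 kHz ≤ fs/2 = 11.5 kHz, appears at 9 kHz.
65 kHz mod fs = 19 kHz.
19 kHz > fs/2 = 11.5 kHz, folds to fs − 19 kHz = 4 kHz.
41 kHz mod fs = 18 kHz.
18 kHz > fs/2 = 11.5 kHz, folds to fs − 18 kHz = 5 kHz.
2 kHz ≤ fs/2 = 11.5 kHz, passes unchanged.
27 kHz and 65 kHz both map to 4 kHz.

27 kHz, 65 kHz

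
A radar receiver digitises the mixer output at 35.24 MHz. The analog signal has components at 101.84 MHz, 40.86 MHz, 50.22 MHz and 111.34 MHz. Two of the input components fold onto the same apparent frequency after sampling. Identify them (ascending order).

40.86 MHz, 111.34 MHz

fs/2 = 17.62 MHz.
101.84 MHz mod fs = 31.36 MHz.
31.36 MHz > fs/2 = 17.62 MHz, folds to fs − 31.36 MHz = 3.88 MHz.
40.86 MHz mod fs = 5.62 MHz.
5.62 MHz ≤ fs/2 = 17.62 MHz, appears at 5.62 MHz.
50.22 MHz mod fs = 14.98 MHz.
14.98 MHz ≤ fs/2 = 17.62 MHz, appears at 14.98 MHz.
111.34 MHz mod fs = 5.62 MHz.
5.62 MHz ≤ fs/2 = 17.62 MHz, appears at 5.62 MHz.
40.86 MHz and 111.34 MHz both map to 5.62 MHz.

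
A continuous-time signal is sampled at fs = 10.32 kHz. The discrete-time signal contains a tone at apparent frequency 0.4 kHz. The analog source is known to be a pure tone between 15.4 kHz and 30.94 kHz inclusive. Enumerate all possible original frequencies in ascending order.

Frequencies that alias to 0.4 kHz are k·fs ± 0.4 kHz for integer k ≥ 0.
k=0: 0.4 kHz.
k=1: 9.92 kHz, 10.72 kHz.
k=2: 20.24 kHz, 21.04 kHz.
k=3: 30.56 kHz, 31.36 kHz.
k=4: 40.88 kHz, 41.68 kHz.
Within [15.4 kHz, 30.94 kHz]: 20.24 kHz, 21.04 kHz, 30.56 kHz.

20.24 kHz, 21.04 kHz, 30.56 kHz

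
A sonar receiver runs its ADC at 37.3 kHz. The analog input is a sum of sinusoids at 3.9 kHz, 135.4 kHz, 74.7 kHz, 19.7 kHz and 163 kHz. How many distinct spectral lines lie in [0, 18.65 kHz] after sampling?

4

fs/2 = 18.65 kHz.
3.9 kHz ≤ fs/2 = 18.65 kHz, passes unchanged.
135.4 kHz mod fs = 23.5 kHz.
23.5 kHz > fs/2 = 18.65 kHz, folds to fs − 23.5 kHz = 13.8 kHz.
74.7 kHz mod fs = 0.1 kHz.
0.1 kHz ≤ fs/2 = 18.65 kHz, appears at 0.1 kHz.
19.7 kHz > fs/2 = 18.65 kHz, folds to fs − 19.7 kHz = 17.6 kHz.
163 kHz mod fs = 13.8 kHz.
13.8 kHz ≤ fs/2 = 18.65 kHz, appears at 13.8 kHz.
Distinct values: {0.1 kHz, 3.9 kHz, 13.8 kHz, 17.6 kHz} → 4.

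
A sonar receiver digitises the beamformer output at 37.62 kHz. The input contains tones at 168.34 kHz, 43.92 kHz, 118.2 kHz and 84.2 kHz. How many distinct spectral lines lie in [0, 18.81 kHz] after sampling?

4

fs/2 = 18.81 kHz.
168.34 kHz mod fs = 17.86 kHz.
17.86 kHz ≤ fs/2 = 18.81 kHz, appears at 17.86 kHz.
43.92 kHz mod fs = 6.3 kHz.
6.3 kHz ≤ fs/2 = 18.81 kHz, appears at 6.3 kHz.
118.2 kHz mod fs = 5.34 kHz.
5.34 kHz ≤ fs/2 = 18.81 kHz, appears at 5.34 kHz.
84.2 kHz mod fs = 8.96 kHz.
8.96 kHz ≤ fs/2 = 18.81 kHz, appears at 8.96 kHz.
Distinct values: {5.34 kHz, 6.3 kHz, 8.96 kHz, 17.86 kHz} → 4.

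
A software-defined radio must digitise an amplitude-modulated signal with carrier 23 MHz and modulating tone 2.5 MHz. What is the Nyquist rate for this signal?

51 MHz

AM sidebands sit at fc ± fm = 20.5 MHz and 25.5 MHz.
Highest-frequency component: 25.5 MHz.
Nyquist rate = 2 × 25.5 MHz = 51 MHz.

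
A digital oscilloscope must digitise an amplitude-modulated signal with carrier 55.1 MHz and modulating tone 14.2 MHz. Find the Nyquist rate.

AM sidebands sit at fc ± fm = 40.9 MHz and 69.3 MHz.
Highest-frequency component: 69.3 MHz.
Nyquist rate = 2 × 69.3 MHz = 138.6 MHz.

138.6 MHz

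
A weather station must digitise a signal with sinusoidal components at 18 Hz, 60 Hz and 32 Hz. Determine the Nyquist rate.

120 Hz

Highest-frequency component: 60 Hz.
Nyquist rate = 2 × 60 Hz = 120 Hz.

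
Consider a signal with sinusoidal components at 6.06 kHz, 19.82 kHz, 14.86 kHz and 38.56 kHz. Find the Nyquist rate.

Highest-frequency component: 38.56 kHz.
Nyquist rate = 2 × 38.56 kHz = 77.12 kHz.

77.12 kHz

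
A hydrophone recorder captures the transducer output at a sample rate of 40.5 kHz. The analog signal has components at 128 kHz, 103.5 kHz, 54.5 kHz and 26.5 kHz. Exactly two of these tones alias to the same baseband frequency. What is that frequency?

14 kHz

fs/2 = 20.25 kHz.
128 kHz mod fs = 6.5 kHz.
6.5 kHz ≤ fs/2 = 20.25 kHz, appears at 6.5 kHz.
103.5 kHz mod fs = 22.5 kHz.
22.5 kHz > fs/2 = 20.25 kHz, folds to fs − 22.5 kHz = 18 kHz.
54.5 kHz mod fs = 14 kHz.
14 kHz ≤ fs/2 = 20.25 kHz, appears at 14 kHz.
26.5 kHz > fs/2 = 20.25 kHz, folds to fs − 26.5 kHz = 14 kHz.
26.5 kHz and 54.5 kHz both map to 14 kHz.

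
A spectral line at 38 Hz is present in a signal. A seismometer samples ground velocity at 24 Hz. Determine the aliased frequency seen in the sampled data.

10 Hz

38 Hz mod fs = 14 Hz.
14 Hz > fs/2 = 12 Hz, folds to fs − 14 Hz = 10 Hz.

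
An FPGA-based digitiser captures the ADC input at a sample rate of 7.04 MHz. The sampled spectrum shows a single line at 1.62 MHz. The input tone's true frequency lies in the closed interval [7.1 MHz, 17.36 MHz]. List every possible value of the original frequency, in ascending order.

8.66 MHz, 12.46 MHz, 15.7 MHz

Frequencies that alias to 1.62 MHz are k·fs ± 1.62 MHz for integer k ≥ 0.
k=0: 1.62 MHz.
k=1: 5.42 MHz, 8.66 MHz.
k=2: 12.46 MHz, 15.7 MHz.
k=3: 19.5 MHz, 22.74 MHz.
Within [7.1 MHz, 17.36 MHz]: 8.66 MHz, 12.46 MHz, 15.7 MHz.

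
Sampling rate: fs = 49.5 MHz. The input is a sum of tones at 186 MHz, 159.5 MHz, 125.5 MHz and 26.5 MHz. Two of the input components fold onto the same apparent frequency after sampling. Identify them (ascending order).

26.5 MHz, 125.5 MHz

fs/2 = 24.75 MHz.
186 MHz mod fs = 37.5 MHz.
37.5 MHz > fs/2 = 24.75 MHz, folds to fs − 37.5 MHz = 12 MHz.
159.5 MHz mod fs = 11 MHz.
11 MHz ≤ fs/2 = 24.75 MHz, appears at 11 MHz.
125.5 MHz mod fs = 26.5 MHz.
26.5 MHz > fs/2 = 24.75 MHz, folds to fs − 26.5 MHz = 23 MHz.
26.5 MHz > fs/2 = 24.75 MHz, folds to fs − 26.5 MHz = 23 MHz.
26.5 MHz and 125.5 MHz both map to 23 MHz.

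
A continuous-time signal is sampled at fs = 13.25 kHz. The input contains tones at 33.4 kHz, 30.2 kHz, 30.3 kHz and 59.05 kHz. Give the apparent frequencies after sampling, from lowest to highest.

3.7 kHz, 3.8 kHz, 6.05 kHz, 6.35 kHz

fs/2 = 6.625 kHz.
33.4 kHz mod fs = 6.9 kHz.
6.9 kHz > fs/2 = 6.625 kHz, folds to fs − 6.9 kHz = 6.35 kHz.
30.2 kHz mod fs = 3.7 kHz.
3.7 kHz ≤ fs/2 = 6.625 kHz, appears at 3.7 kHz.
30.3 kHz mod fs = 3.8 kHz.
3.8 kHz ≤ fs/2 = 6.625 kHz, appears at 3.8 kHz.
59.05 kHz mod fs = 6.05 kHz.
6.05 kHz ≤ fs/2 = 6.625 kHz, appears at 6.05 kHz.
Distinct values: {3.7 kHz, 3.8 kHz, 6.05 kHz, 6.35 kHz}.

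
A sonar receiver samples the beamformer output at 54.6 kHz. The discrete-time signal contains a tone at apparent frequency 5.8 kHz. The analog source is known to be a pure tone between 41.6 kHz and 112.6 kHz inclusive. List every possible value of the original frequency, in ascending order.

48.8 kHz, 60.4 kHz, 103.4 kHz

Frequencies that alias to 5.8 kHz are k·fs ± 5.8 kHz for integer k ≥ 0.
k=0: 5.8 kHz.
k=1: 48.8 kHz, 60.4 kHz.
k=2: 103.4 kHz, 115 kHz.
k=3: 158 kHz, 169.6 kHz.
Within [41.6 kHz, 112.6 kHz]: 48.8 kHz, 60.4 kHz, 103.4 kHz.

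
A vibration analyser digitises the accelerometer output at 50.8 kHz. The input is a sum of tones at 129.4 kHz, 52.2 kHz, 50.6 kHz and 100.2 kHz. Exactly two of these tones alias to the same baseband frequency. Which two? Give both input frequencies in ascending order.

52.2 kHz, 100.2 kHz

fs/2 = 25.4 kHz.
129.4 kHz mod fs = 27.8 kHz.
27.8 kHz > fs/2 = 25.4 kHz, folds to fs − 27.8 kHz = 23 kHz.
52.2 kHz mod fs = 1.4 kHz.
1.4 kHz ≤ fs/2 = 25.4 kHz, appears at 1.4 kHz.
50.6 kHz > fs/2 = 25.4 kHz, folds to fs − 50.6 kHz = 0.2 kHz.
100.2 kHz mod fs = 49.4 kHz.
49.4 kHz > fs/2 = 25.4 kHz, folds to fs − 49.4 kHz = 1.4 kHz.
52.2 kHz and 100.2 kHz both map to 1.4 kHz.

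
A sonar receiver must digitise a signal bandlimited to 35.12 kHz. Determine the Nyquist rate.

70.24 kHz

Nyquist rate = 2 × 35.12 kHz = 70.24 kHz.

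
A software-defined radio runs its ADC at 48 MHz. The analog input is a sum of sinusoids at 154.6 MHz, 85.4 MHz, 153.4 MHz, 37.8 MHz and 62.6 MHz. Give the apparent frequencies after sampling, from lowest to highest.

9.4 MHz, 10.2 MHz, 10.6 MHz, 14.6 MHz

fs/2 = 24 MHz.
154.6 MHz mod fs = 10.6 MHz.
10.6 MHz ≤ fs/2 = 24 MHz, appears at 10.6 MHz.
85.4 MHz mod fs = 37.4 MHz.
37.4 MHz > fs/2 = 24 MHz, folds to fs − 37.4 MHz = 10.6 MHz.
153.4 MHz mod fs = 9.4 MHz.
9.4 MHz ≤ fs/2 = 24 MHz, appears at 9.4 MHz.
37.8 MHz > fs/2 = 24 MHz, folds to fs − 37.8 MHz = 10.2 MHz.
62.6 MHz mod fs = 14.6 MHz.
14.6 MHz ≤ fs/2 = 24 MHz, appears at 14.6 MHz.
Distinct values: {9.4 MHz, 10.2 MHz, 10.6 MHz, 14.6 MHz}.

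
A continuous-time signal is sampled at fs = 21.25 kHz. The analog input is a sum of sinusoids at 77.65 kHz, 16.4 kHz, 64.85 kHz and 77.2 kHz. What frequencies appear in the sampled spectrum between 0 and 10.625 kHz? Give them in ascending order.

fs/2 = 10.625 kHz.
77.65 kHz mod fs = 13.9 kHz.
13.9 kHz > fs/2 = 10.625 kHz, folds to fs − 13.9 kHz = 7.35 kHz.
16.4 kHz > fs/2 = 10.625 kHz, folds to fs − 16.4 kHz = 4.85 kHz.
64.85 kHz mod fs = 1.1 kHz.
1.1 kHz ≤ fs/2 = 10.625 kHz, appears at 1.1 kHz.
77.2 kHz mod fs = 13.45 kHz.
13.45 kHz > fs/2 = 10.625 kHz, folds to fs − 13.45 kHz = 7.8 kHz.
Distinct values: {1.1 kHz, 4.85 kHz, 7.35 kHz, 7.8 kHz}.

1.1 kHz, 4.85 kHz, 7.35 kHz, 7.8 kHz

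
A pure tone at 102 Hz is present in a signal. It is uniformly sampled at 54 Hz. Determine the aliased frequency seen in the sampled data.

102 Hz mod fs = 48 Hz.
48 Hz > fs/2 = 27 Hz, folds to fs − 48 Hz = 6 Hz.

6 Hz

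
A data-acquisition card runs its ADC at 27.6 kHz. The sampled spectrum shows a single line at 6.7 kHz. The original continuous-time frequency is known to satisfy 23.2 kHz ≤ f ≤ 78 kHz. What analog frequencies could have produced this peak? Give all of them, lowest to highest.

34.3 kHz, 48.5 kHz, 61.9 kHz, 76.1 kHz

Frequencies that alias to 6.7 kHz are k·fs ± 6.7 kHz for integer k ≥ 0.
k=0: 6.7 kHz.
k=1: 20.9 kHz, 34.3 kHz.
k=2: 48.5 kHz, 61.9 kHz.
k=3: 76.1 kHz, 89.5 kHz.
k=4: 103.7 kHz, 117.1 kHz.
Within [23.2 kHz, 78 kHz]: 34.3 kHz, 48.5 kHz, 61.9 kHz, 76.1 kHz.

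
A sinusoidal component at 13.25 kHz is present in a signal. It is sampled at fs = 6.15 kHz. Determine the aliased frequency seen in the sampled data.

13.25 kHz mod fs = 0.95 kHz.
0.95 kHz ≤ fs/2 = 3.075 kHz, appears at 0.95 kHz.

0.95 kHz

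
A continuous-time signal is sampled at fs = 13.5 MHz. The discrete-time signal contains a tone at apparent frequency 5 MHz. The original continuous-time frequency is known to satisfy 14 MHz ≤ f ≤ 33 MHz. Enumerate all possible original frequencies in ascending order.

Frequencies that alias to 5 MHz are k·fs ± 5 MHz for integer k ≥ 0.
k=0: 5 MHz.
k=1: 8.5 MHz, 18.5 MHz.
k=2: 22 MHz, 32 MHz.
k=3: 35.5 MHz, 45.5 MHz.
Within [14 MHz, 33 MHz]: 18.5 MHz, 22 MHz, 32 MHz.

18.5 MHz, 22 MHz, 32 MHz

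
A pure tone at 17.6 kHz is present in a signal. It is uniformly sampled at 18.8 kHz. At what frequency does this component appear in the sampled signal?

1.2 kHz

17.6 kHz > fs/2 = 9.4 kHz, folds to fs − 17.6 kHz = 1.2 kHz.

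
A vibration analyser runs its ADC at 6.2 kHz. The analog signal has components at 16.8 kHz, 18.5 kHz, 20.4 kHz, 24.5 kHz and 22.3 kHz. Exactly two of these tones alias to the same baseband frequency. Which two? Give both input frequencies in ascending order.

16.8 kHz, 20.4 kHz

fs/2 = 3.1 kHz.
16.8 kHz mod fs = 4.4 kHz.
4.4 kHz > fs/2 = 3.1 kHz, folds to fs − 4.4 kHz = 1.8 kHz.
18.5 kHz mod fs = 6.1 kHz.
6.1 kHz > fs/2 = 3.1 kHz, folds to fs − 6.1 kHz = 0.1 kHz.
20.4 kHz mod fs = 1.8 kHz.
1.8 kHz ≤ fs/2 = 3.1 kHz, appears at 1.8 kHz.
24.5 kHz mod fs = 5.9 kHz.
5.9 kHz > fs/2 = 3.1 kHz, folds to fs − 5.9 kHz = 0.3 kHz.
22.3 kHz mod fs = 3.7 kHz.
3.7 kHz > fs/2 = 3.1 kHz, folds to fs − 3.7 kHz = 2.5 kHz.
16.8 kHz and 20.4 kHz both map to 1.8 kHz.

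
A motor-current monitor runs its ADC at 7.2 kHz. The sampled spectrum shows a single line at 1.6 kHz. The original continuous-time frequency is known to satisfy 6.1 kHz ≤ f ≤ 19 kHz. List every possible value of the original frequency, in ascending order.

Frequencies that alias to 1.6 kHz are k·fs ± 1.6 kHz for integer k ≥ 0.
k=0: 1.6 kHz.
k=1: 5.6 kHz, 8.8 kHz.
k=2: 12.8 kHz, 16 kHz.
k=3: 20 kHz, 23.2 kHz.
Within [6.1 kHz, 19 kHz]: 8.8 kHz, 12.8 kHz, 16 kHz.

8.8 kHz, 12.8 kHz, 16 kHz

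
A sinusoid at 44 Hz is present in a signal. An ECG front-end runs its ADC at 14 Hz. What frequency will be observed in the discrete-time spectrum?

44 Hz mod fs = 2 Hz.
2 Hz ≤ fs/2 = 7 Hz, appears at 2 Hz.

2 Hz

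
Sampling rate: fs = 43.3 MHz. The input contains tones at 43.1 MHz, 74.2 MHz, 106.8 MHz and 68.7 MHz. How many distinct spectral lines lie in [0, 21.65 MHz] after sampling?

fs/2 = 21.65 MHz.
43.1 MHz > fs/2 = 21.65 MHz, folds to fs − 43.1 MHz = 0.2 MHz.
74.2 MHz mod fs = 30.9 MHz.
30.9 MHz > fs/2 = 21.65 MHz, folds to fs − 30.9 MHz = 12.4 MHz.
106.8 MHz mod fs = 20.2 MHz.
20.2 MHz ≤ fs/2 = 21.65 MHz, appears at 20.2 MHz.
68.7 MHz mod fs = 25.4 MHz.
25.4 MHz > fs/2 = 21.65 MHz, folds to fs − 25.4 MHz = 17.9 MHz.
Distinct values: {0.2 MHz, 12.4 MHz, 17.9 MHz, 20.2 MHz} → 4.

4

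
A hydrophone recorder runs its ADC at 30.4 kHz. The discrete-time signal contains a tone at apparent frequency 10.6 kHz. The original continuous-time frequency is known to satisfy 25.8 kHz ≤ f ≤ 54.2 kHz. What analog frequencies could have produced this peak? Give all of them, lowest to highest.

41 kHz, 50.2 kHz

Frequencies that alias to 10.6 kHz are k·fs ± 10.6 kHz for integer k ≥ 0.
k=0: 10.6 kHz.
k=1: 19.8 kHz, 41 kHz.
k=2: 50.2 kHz, 71.4 kHz.
k=3: 80.6 kHz, 101.8 kHz.
Within [25.8 kHz, 54.2 kHz]: 41 kHz, 50.2 kHz.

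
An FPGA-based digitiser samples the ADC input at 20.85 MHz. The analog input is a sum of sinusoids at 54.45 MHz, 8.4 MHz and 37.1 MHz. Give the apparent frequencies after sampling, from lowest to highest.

fs/2 = 10.425 MHz.
54.45 MHz mod fs = 12.75 MHz.
12.75 MHz > fs/2 = 10.425 MHz, folds to fs − 12.75 MHz = 8.1 MHz.
8.4 MHz ≤ fs/2 = 10.425 MHz, passes unchanged.
37.1 MHz mod fs = 16.25 MHz.
16.25 MHz > fs/2 = 10.425 MHz, folds to fs − 16.25 MHz = 4.6 MHz.
Distinct values: {4.6 MHz, 8.1 MHz, 8.4 MHz}.

4.6 MHz, 8.1 MHz, 8.4 MHz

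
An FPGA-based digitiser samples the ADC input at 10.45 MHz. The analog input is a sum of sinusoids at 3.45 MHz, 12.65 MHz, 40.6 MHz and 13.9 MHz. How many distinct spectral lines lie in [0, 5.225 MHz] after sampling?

fs/2 = 5.225 MHz.
3.45 MHz ≤ fs/2 = 5.225 MHz, passes unchanged.
12.65 MHz mod fs = 2.2 MHz.
2.2 MHz ≤ fs/2 = 5.225 MHz, appears at 2.2 MHz.
40.6 MHz mod fs = 9.25 MHz.
9.25 MHz > fs/2 = 5.225 MHz, folds to fs − 9.25 MHz = 1.2 MHz.
13.9 MHz mod fs = 3.45 MHz.
3.45 MHz ≤ fs/2 = 5.225 MHz, appears at 3.45 MHz.
Distinct values: {1.2 MHz, 2.2 MHz, 3.45 MHz} → 3.

3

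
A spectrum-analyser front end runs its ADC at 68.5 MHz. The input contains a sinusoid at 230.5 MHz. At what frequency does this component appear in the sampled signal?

25 MHz

230.5 MHz mod fs = 25 MHz.
25 MHz ≤ fs/2 = 34.25 MHz, appears at 25 MHz.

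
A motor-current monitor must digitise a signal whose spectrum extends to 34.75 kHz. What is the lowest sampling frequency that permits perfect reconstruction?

Nyquist rate = 2 × 34.75 kHz = 69.5 kHz.

69.5 kHz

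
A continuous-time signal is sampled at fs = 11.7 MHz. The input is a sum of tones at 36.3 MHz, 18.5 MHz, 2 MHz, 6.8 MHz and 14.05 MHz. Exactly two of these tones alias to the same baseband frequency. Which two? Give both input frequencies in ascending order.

fs/2 = 5.85 MHz.
36.3 MHz mod fs = 1.2 MHz.
1.2 MHz ≤ fs/2 = 5.85 MHz, appears at 1.2 MHz.
18.5 MHz mod fs = 6.8 MHz.
6.8 MHz > fs/2 = 5.85 MHz, folds to fs − 6.8 MHz = 4.9 MHz.
2 MHz ≤ fs/2 = 5.85 MHz, passes unchanged.
6.8 MHz > fs/2 = 5.85 MHz, folds to fs − 6.8 MHz = 4.9 MHz.
14.05 MHz mod fs = 2.35 MHz.
2.35 MHz ≤ fs/2 = 5.85 MHz, appears at 2.35 MHz.
6.8 MHz and 18.5 MHz both map to 4.9 MHz.

6.8 MHz, 18.5 MHz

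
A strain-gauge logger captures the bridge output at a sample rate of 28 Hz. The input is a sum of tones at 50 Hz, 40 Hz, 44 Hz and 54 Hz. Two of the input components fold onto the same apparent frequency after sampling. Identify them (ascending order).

fs/2 = 14 Hz.
50 Hz mod fs = 22 Hz.
22 Hz > fs/2 = 14 Hz, folds to fs − 22 Hz = 6 Hz.
40 Hz mod fs = 12 Hz.
12 Hz ≤ fs/2 = 14 Hz, appears at 12 Hz.
44 Hz mod fs = 16 Hz.
16 Hz > fs/2 = 14 Hz, folds to fs − 16 Hz = 12 Hz.
54 Hz mod fs = 26 Hz.
26 Hz > fs/2 = 14 Hz, folds to fs − 26 Hz = 2 Hz.
40 Hz and 44 Hz both map to 12 Hz.

40 Hz, 44 Hz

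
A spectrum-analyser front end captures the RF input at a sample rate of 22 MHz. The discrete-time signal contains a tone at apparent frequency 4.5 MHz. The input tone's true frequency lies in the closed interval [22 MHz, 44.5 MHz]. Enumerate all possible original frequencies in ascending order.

26.5 MHz, 39.5 MHz

Frequencies that alias to 4.5 MHz are k·fs ± 4.5 MHz for integer k ≥ 0.
k=0: 4.5 MHz.
k=1: 17.5 MHz, 26.5 MHz.
k=2: 39.5 MHz, 48.5 MHz.
k=3: 61.5 MHz, 70.5 MHz.
Within [22 MHz, 44.5 MHz]: 26.5 MHz, 39.5 MHz.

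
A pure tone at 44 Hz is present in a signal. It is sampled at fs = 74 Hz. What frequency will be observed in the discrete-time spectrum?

44 Hz > fs/2 = 37 Hz, folds to fs − 44 Hz = 30 Hz.

30 Hz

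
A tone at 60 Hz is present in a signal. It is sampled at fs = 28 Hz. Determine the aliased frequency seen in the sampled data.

60 Hz mod fs = 4 Hz.
4 Hz ≤ fs/2 = 14 Hz, appears at 4 Hz.

4 Hz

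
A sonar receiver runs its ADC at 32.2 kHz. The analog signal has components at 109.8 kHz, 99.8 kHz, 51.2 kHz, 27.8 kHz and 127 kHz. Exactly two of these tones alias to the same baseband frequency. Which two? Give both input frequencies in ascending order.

51.2 kHz, 109.8 kHz

fs/2 = 16.1 kHz.
109.8 kHz mod fs = 13.2 kHz.
13.2 kHz ≤ fs/2 = 16.1 kHz, appears at 13.2 kHz.
99.8 kHz mod fs = 3.2 kHz.
3.2 kHz ≤ fs/2 = 16.1 kHz, appears at 3.2 kHz.
51.2 kHz mod fs = 19 kHz.
19 kHz > fs/2 = 16.1 kHz, folds to fs − 19 kHz = 13.2 kHz.
27.8 kHz > fs/2 = 16.1 kHz, folds to fs − 27.8 kHz = 4.4 kHz.
127 kHz mod fs = 30.4 kHz.
30.4 kHz > fs/2 = 16.1 kHz, folds to fs − 30.4 kHz = 1.8 kHz.
51.2 kHz and 109.8 kHz both map to 13.2 kHz.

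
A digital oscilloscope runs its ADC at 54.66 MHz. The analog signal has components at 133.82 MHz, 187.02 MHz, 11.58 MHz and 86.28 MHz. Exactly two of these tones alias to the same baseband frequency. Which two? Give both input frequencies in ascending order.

fs/2 = 27.33 MHz.
133.82 MHz mod fs = 24.5 MHz.
24.5 MHz ≤ fs/2 = 27.33 MHz, appears at 24.5 MHz.
187.02 MHz mod fs = 23.04 MHz.
23.04 MHz ≤ fs/2 = 27.33 MHz, appears at 23.04 MHz.
11.58 MHz ≤ fs/2 = 27.33 MHz, passes unchanged.
86.28 MHz mod fs = 31.62 MHz.
31.62 MHz > fs/2 = 27.33 MHz, folds to fs − 31.62 MHz = 23.04 MHz.
86.28 MHz and 187.02 MHz both map to 23.04 MHz.

86.28 MHz, 187.02 MHz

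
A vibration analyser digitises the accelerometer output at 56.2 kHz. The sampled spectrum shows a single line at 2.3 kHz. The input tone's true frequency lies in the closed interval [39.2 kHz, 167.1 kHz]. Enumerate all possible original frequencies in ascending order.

53.9 kHz, 58.5 kHz, 110.1 kHz, 114.7 kHz, 166.3 kHz

Frequencies that alias to 2.3 kHz are k·fs ± 2.3 kHz for integer k ≥ 0.
k=0: 2.3 kHz.
k=1: 53.9 kHz, 58.5 kHz.
k=2: 110.1 kHz, 114.7 kHz.
k=3: 166.3 kHz, 170.9 kHz.
k=4: 222.5 kHz, 227.1 kHz.
Within [39.2 kHz, 167.1 kHz]: 53.9 kHz, 58.5 kHz, 110.1 kHz, 114.7 kHz, 166.3 kHz.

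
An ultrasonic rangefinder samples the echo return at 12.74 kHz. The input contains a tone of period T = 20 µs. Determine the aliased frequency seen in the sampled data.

T = 20 µs → f = 1/T = 50 kHz.
50 kHz mod fs = 11.78 kHz.
11.78 kHz > fs/2 = 6.37 kHz, folds to fs − 11.78 kHz = 0.96 kHz.

0.96 kHz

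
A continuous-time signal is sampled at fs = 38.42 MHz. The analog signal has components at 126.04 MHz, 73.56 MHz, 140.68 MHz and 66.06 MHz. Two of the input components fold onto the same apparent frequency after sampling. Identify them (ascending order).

fs/2 = 19.21 MHz.
126.04 MHz mod fs = 10.78 MHz.
10.78 MHz ≤ fs/2 = 19.21 MHz, appears at 10.78 MHz.
73.56 MHz mod fs = 35.14 MHz.
35.14 MHz > fs/2 = 19.21 MHz, folds to fs − 35.14 MHz = 3.28 MHz.
140.68 MHz mod fs = 25.42 MHz.
25.42 MHz > fs/2 = 19.21 MHz, folds to fs − 25.42 MHz = 13 MHz.
66.06 MHz mod fs = 27.64 MHz.
27.64 MHz > fs/2 = 19.21 MHz, folds to fs − 27.64 MHz = 10.78 MHz.
66.06 MHz and 126.04 MHz both map to 10.78 MHz.

66.06 MHz, 126.04 MHz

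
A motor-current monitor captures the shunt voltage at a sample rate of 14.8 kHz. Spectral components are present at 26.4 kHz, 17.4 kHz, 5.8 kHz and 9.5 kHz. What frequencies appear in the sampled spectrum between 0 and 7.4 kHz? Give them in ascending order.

fs/2 = 7.4 kHz.
26.4 kHz mod fs = 11.6 kHz.
11.6 kHz > fs/2 = 7.4 kHz, folds to fs − 11.6 kHz = 3.2 kHz.
17.4 kHz mod fs = 2.6 kHz.
2.6 kHz ≤ fs/2 = 7.4 kHz, appears at 2.6 kHz.
5.8 kHz ≤ fs/2 = 7.4 kHz, passes unchanged.
9.5 kHz > fs/2 = 7.4 kHz, folds to fs − 9.5 kHz = 5.3 kHz.
Distinct values: {2.6 kHz, 3.2 kHz, 5.3 kHz, 5.8 kHz}.

2.6 kHz, 3.2 kHz, 5.3 kHz, 5.8 kHz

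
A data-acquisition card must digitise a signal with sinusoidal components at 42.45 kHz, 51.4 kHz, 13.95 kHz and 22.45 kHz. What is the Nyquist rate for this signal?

102.8 kHz

Highest-frequency component: 51.4 kHz.
Nyquist rate = 2 × 51.4 kHz = 102.8 kHz.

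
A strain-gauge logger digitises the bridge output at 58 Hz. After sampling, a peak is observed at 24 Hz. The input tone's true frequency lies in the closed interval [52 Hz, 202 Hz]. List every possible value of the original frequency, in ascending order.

Frequencies that alias to 24 Hz are k·fs ± 24 Hz for integer k ≥ 0.
k=0: 24 Hz.
k=1: 34 Hz, 82 Hz.
k=2: 92 Hz, 140 Hz.
k=3: 150 Hz, 198 Hz.
k=4: 208 Hz, 256 Hz.
Within [52 Hz, 202 Hz]: 82 Hz, 92 Hz, 140 Hz, 150 Hz, 198 Hz.

82 Hz, 92 Hz, 140 Hz, 150 Hz, 198 Hz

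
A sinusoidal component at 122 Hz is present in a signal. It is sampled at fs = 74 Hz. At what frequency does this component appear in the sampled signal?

122 Hz mod fs = 48 Hz.
48 Hz > fs/2 = 37 Hz, folds to fs − 48 Hz = 26 Hz.

26 Hz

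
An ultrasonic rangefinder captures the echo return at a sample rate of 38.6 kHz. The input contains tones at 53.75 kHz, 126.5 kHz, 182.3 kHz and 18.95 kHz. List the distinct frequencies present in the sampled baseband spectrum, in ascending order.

10.7 kHz, 15.15 kHz, 18.95 kHz

fs/2 = 19.3 kHz.
53.75 kHz mod fs = 15.15 kHz.
15.15 kHz ≤ fs/2 = 19.3 kHz, appears at 15.15 kHz.
126.5 kHz mod fs = 10.7 kHz.
10.7 kHz ≤ fs/2 = 19.3 kHz, appears at 10.7 kHz.
182.3 kHz mod fs = 27.9 kHz.
27.9 kHz > fs/2 = 19.3 kHz, folds to fs − 27.9 kHz = 10.7 kHz.
18.95 kHz ≤ fs/2 = 19.3 kHz, passes unchanged.
Distinct values: {10.7 kHz, 15.15 kHz, 18.95 kHz}.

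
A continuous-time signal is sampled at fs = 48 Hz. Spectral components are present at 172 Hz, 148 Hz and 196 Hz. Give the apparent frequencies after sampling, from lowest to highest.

4 Hz, 20 Hz

fs/2 = 24 Hz.
172 Hz mod fs = 28 Hz.
28 Hz > fs/2 = 24 Hz, folds to fs − 28 Hz = 20 Hz.
148 Hz mod fs = 4 Hz.
4 Hz ≤ fs/2 = 24 Hz, appears at 4 Hz.
196 Hz mod fs = 4 Hz.
4 Hz ≤ fs/2 = 24 Hz, appears at 4 Hz.
Distinct values: {4 Hz, 20 Hz}.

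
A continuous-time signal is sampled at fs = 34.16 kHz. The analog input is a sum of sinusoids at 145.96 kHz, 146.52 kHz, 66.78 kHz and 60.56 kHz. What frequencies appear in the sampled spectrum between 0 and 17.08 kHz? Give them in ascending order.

fs/2 = 17.08 kHz.
145.96 kHz mod fs = 9.32 kHz.
9.32 kHz ≤ fs/2 = 17.08 kHz, appears at 9.32 kHz.
146.52 kHz mod fs = 9.88 kHz.
9.88 kHz ≤ fs/2 = 17.08 kHz, appears at 9.88 kHz.
66.78 kHz mod fs = 32.62 kHz.
32.62 kHz > fs/2 = 17.08 kHz, folds to fs − 32.62 kHz = 1.54 kHz.
60.56 kHz mod fs = 26.4 kHz.
26.4 kHz > fs/2 = 17.08 kHz, folds to fs − 26.4 kHz = 7.76 kHz.
Distinct values: {1.54 kHz, 7.76 kHz, 9.32 kHz, 9.88 kHz}.

1.54 kHz, 7.76 kHz, 9.32 kHz, 9.88 kHz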